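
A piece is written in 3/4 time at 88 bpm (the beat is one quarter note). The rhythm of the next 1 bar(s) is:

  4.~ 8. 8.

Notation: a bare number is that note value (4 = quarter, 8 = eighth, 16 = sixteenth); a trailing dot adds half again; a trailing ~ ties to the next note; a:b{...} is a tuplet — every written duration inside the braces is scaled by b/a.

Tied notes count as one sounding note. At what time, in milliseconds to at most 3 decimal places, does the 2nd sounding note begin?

note 2 onset = 9/4b = 1534.091ms

1. 0.0ms @ 0 + 1534.091ms (9/4)
2. 1534.091ms @ 9/4 + 511.364ms (3/4)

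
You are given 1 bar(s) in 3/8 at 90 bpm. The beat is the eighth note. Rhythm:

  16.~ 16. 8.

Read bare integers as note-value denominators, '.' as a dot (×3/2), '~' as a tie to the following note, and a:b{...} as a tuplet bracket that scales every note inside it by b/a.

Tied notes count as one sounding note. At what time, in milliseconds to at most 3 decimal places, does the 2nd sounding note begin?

1. 0.0ms @ 0 + 1000.0ms (3/2)
2. 1000.0ms @ 3/2 + 1000.0ms (3/2)

note 2 onset = 3/2b = 1000.0ms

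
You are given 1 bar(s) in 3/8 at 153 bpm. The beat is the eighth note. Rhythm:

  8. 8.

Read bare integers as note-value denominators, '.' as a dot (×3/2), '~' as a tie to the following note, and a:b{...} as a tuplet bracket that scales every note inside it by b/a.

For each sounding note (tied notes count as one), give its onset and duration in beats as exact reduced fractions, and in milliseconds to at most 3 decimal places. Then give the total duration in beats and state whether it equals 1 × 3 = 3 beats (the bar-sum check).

1) 0.0ms=0b +588.235ms=3/2b
2) 588.235ms=3/2b +588.235ms=3/2b
Σ=3b of 3 (153bpm 3/8) — PASS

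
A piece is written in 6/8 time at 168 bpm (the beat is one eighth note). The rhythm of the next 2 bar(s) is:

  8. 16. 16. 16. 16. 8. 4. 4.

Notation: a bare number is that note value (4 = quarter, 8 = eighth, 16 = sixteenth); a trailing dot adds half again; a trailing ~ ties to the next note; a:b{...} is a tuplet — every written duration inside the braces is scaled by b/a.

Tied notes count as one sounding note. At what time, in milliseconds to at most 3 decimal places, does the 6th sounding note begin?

1. 0.0ms @ 0 + 535.714ms (3/2)
2. 535.714ms @ 3/2 + 267.857ms (3/4)
3. 803.571ms @ 9/4 + 267.857ms (3/4)
4. 1071.429ms @ 3 + 267.857ms (3/4)
5. 1339.286ms @ 15/4 + 267.857ms (3/4)
6. 1607.143ms @ 9/2 + 535.714ms (3/2)
7. 2142.857ms @ 6 + 1071.429ms (3)
8. 3214.286ms @ 9 + 1071.429ms (3)

note 6 onset = 9/2b = 1607.143ms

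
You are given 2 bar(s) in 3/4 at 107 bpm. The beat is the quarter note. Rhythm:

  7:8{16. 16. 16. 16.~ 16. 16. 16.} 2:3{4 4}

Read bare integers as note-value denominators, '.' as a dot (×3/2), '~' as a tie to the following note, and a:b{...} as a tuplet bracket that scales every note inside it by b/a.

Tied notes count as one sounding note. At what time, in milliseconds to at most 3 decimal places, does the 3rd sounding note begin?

1. 0.0ms @ 0 + 240.32ms (3/7)
2. 240.32ms @ 3/7 + 240.32ms (3/7)
3. 480.641ms @ 6/7 + 240.32ms (3/7)
4. 720.961ms @ 9/7 + 480.641ms (6/7)
5. 1201.602ms @ 15/7 + 240.32ms (3/7)
6. 1441.923ms @ 18/7 + 240.32ms (3/7)
7. 1682.243ms @ 3 + 841.121ms (3/2)
8. 2523.364ms @ 9/2 + 841.121ms (3/2)

note 3 onset = 6/7b = 480.641ms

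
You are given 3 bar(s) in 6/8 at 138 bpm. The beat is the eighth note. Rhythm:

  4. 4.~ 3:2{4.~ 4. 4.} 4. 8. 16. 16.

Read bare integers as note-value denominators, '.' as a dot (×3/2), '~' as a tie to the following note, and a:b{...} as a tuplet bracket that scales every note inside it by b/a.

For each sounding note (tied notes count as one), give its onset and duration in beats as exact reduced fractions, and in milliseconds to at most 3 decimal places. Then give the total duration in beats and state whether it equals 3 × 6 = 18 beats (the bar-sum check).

1) 0.0ms=0b +1304.348ms=3b
2) 1304.348ms=3b +3043.478ms=7b
3) 4347.826ms=10b +869.565ms=2b
4) 5217.391ms=12b +1304.348ms=3b
5) 6521.739ms=15b +652.174ms=3/2b
6) 7173.913ms=33/2b +326.087ms=3/4b
7) 7500.0ms=69/4b +326.087ms=3/4b
Σ=18b of 18 (138bpm 6/8) — PASS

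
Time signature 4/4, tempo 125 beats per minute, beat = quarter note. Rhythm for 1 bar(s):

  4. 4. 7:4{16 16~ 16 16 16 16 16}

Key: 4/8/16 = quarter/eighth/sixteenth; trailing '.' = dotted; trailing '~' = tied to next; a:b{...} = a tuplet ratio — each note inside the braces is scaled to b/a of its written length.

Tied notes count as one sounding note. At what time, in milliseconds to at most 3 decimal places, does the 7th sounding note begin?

note 7 onset = 26/7b = 1782.857ms

1. 0.0ms @ 0 + 720.0ms (3/2)
2. 720.0ms @ 3/2 + 720.0ms (3/2)
3. 1440.0ms @ 3 + 68.571ms (1/7)
4. 1508.571ms @ 22/7 + 137.143ms (2/7)
5. 1645.714ms @ 24/7 + 68.571ms (1/7)
6. 1714.286ms @ 25/7 + 68.571ms (1/7)
7. 1782.857ms @ 26/7 + 68.571ms (1/7)
8. 1851.429ms @ 27/7 + 68.571ms (1/7)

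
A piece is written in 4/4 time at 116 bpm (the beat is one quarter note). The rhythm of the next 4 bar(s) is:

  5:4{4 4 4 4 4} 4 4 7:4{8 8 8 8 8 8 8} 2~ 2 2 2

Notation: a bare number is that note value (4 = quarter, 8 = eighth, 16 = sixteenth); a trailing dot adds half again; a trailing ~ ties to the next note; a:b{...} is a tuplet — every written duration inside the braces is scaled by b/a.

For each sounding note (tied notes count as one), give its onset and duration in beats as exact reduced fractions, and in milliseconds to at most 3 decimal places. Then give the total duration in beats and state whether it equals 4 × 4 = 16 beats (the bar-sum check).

1) 0.0ms=0b +413.793ms=4/5b
2) 413.793ms=4/5b +413.793ms=4/5b
3) 827.586ms=8/5b +413.793ms=4/5b
4) 1241.379ms=12/5b +413.793ms=4/5b
5) 1655.172ms=16/5b +413.793ms=4/5b
6) 2068.966ms=4b +517.241ms=1b
7) 2586.207ms=5b +517.241ms=1b
8) 3103.448ms=6b +147.783ms=2/7b
9) 3251.232ms=44/7b +147.783ms=2/7b
10) 3399.015ms=46/7b +147.783ms=2/7b
11) 3546.798ms=48/7b +147.783ms=2/7b
12) 3694.581ms=50/7b +147.783ms=2/7b
13) 3842.365ms=52/7b +147.783ms=2/7b
14) 3990.148ms=54/7b +147.783ms=2/7b
15) 4137.931ms=8b +2068.966ms=4b
16) 6206.897ms=12b +1034.483ms=2b
17) 7241.379ms=14b +1034.483ms=2b
Σ=16b of 16 (116bpm 4/4) — PASS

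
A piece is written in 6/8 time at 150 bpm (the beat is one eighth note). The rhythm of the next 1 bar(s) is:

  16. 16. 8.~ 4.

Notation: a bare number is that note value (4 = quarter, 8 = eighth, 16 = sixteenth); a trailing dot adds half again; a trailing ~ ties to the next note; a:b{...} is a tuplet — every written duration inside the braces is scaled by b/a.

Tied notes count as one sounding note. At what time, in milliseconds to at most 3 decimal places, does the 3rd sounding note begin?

note 3 onset = 3/2b = 600.0ms

1. 0.0ms @ 0 + 300.0ms (3/4)
2. 300.0ms @ 3/4 + 300.0ms (3/4)
3. 600.0ms @ 3/2 + 1800.0ms (9/2)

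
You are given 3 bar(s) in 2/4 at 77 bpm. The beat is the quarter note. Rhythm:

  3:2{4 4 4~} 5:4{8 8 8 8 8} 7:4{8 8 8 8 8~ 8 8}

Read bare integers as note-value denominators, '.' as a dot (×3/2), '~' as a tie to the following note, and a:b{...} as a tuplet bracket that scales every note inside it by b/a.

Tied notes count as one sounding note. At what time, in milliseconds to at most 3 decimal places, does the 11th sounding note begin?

note 11 onset = 34/7b = 3784.787ms

1. 0.0ms @ 0 + 519.481ms (2/3)
2. 519.481ms @ 2/3 + 519.481ms (2/3)
3. 1038.961ms @ 4/3 + 831.169ms (16/15)
4. 1870.13ms @ 12/5 + 311.688ms (2/5)
5. 2181.818ms @ 14/5 + 311.688ms (2/5)
6. 2493.506ms @ 16/5 + 311.688ms (2/5)
7. 2805.195ms @ 18/5 + 311.688ms (2/5)
8. 3116.883ms @ 4 + 222.635ms (2/7)
9. 3339.518ms @ 30/7 + 222.635ms (2/7)
10. 3562.152ms @ 32/7 + 222.635ms (2/7)
11. 3784.787ms @ 34/7 + 222.635ms (2/7)
12. 4007.421ms @ 36/7 + 445.269ms (4/7)
13. 4452.69ms @ 40/7 + 222.635ms (2/7)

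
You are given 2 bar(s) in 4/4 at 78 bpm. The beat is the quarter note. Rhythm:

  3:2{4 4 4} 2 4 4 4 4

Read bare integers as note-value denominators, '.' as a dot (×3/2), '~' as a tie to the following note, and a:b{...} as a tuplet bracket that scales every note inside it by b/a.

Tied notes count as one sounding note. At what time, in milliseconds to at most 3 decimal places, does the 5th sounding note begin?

1. 0.0ms @ 0 + 512.821ms (2/3)
2. 512.821ms @ 2/3 + 512.821ms (2/3)
3. 1025.641ms @ 4/3 + 512.821ms (2/3)
4. 1538.462ms @ 2 + 1538.462ms (2)
5. 3076.923ms @ 4 + 769.231ms (1)
6. 3846.154ms @ 5 + 769.231ms (1)
7. 4615.385ms @ 6 + 769.231ms (1)
8. 5384.615ms @ 7 + 769.231ms (1)

note 5 onset = 4b = 3076.923ms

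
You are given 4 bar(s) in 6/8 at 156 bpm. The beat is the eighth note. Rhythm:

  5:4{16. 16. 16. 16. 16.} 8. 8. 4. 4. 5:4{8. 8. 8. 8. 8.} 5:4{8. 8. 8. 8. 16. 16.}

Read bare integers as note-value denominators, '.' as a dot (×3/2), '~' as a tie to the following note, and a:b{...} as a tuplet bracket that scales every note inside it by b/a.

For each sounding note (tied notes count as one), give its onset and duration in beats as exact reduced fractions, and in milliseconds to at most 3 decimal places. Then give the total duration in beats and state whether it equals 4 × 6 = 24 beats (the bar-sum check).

1) 0.0ms=0b +230.769ms=3/5b
2) 230.769ms=3/5b +230.769ms=3/5b
3) 461.538ms=6/5b +230.769ms=3/5b
4) 692.308ms=9/5b +230.769ms=3/5b
5) 923.077ms=12/5b +230.769ms=3/5b
6) 1153.846ms=3b +576.923ms=3/2b
7) 1730.769ms=9/2b +576.923ms=3/2b
8) 2307.692ms=6b +1153.846ms=3b
9) 3461.538ms=9b +1153.846ms=3b
10) 4615.385ms=12b +461.538ms=6/5b
11) 5076.923ms=66/5b +461.538ms=6/5b
12) 5538.462ms=72/5b +461.538ms=6/5b
13) 6000.0ms=78/5b +461.538ms=6/5b
14) 6461.538ms=84/5b +461.538ms=6/5b
15) 6923.077ms=18b +461.538ms=6/5b
16) 7384.615ms=96/5b +461.538ms=6/5b
17) 7846.154ms=102/5b +461.538ms=6/5b
18) 8307.692ms=108/5b +461.538ms=6/5b
19) 8769.231ms=114/5b +230.769ms=3/5b
20) 9000.0ms=117/5b +230.769ms=3/5b
Σ=24b of 24 (156bpm 6/8) — PASS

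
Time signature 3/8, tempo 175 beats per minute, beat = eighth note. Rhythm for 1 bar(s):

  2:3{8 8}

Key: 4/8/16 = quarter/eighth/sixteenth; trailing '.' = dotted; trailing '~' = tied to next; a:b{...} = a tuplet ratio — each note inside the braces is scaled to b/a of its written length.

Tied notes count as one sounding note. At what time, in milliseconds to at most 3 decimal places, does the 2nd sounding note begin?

note 2 onset = 3/2b = 514.286ms

1. 0.0ms @ 0 + 514.286ms (3/2)
2. 514.286ms @ 3/2 + 514.286ms (3/2)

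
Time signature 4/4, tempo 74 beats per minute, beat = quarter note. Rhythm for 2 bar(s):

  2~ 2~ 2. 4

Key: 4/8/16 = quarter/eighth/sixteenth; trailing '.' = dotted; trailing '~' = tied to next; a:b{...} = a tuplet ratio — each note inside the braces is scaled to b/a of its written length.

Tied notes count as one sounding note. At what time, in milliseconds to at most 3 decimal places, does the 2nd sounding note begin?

1. 0.0ms @ 0 + 5675.676ms (7)
2. 5675.676ms @ 7 + 810.811ms (1)

note 2 onset = 7b = 5675.676ms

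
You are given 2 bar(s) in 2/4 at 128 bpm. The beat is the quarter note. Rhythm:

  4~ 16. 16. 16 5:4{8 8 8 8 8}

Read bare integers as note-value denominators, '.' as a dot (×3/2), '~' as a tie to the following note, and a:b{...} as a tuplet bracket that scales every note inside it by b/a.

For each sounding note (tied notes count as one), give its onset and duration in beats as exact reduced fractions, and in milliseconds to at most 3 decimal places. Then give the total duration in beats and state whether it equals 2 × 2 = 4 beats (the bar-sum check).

1) 0.0ms=0b +644.531ms=11/8b
2) 644.531ms=11/8b +175.781ms=3/8b
3) 820.312ms=7/4b +117.188ms=1/4b
4) 937.5ms=2b +187.5ms=2/5b
5) 1125.0ms=12/5b +187.5ms=2/5b
6) 1312.5ms=14/5b +187.5ms=2/5b
7) 1500.0ms=16/5b +187.5ms=2/5b
8) 1687.5ms=18/5b +187.5ms=2/5b
Σ=4b of 4 (128bpm 2/4) — PASS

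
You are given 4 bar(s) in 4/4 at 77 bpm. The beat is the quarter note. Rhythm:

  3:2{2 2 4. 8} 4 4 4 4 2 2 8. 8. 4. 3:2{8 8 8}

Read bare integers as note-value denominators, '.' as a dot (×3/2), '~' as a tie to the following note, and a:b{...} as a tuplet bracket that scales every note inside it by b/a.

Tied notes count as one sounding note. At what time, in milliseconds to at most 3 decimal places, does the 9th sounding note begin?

note 9 onset = 8b = 6233.766ms

1. 0.0ms @ 0 + 1038.961ms (4/3)
2. 1038.961ms @ 4/3 + 1038.961ms (4/3)
3. 2077.922ms @ 8/3 + 779.221ms (1)
4. 2857.143ms @ 11/3 + 259.74ms (1/3)
5. 3116.883ms @ 4 + 779.221ms (1)
6. 3896.104ms @ 5 + 779.221ms (1)
7. 4675.325ms @ 6 + 779.221ms (1)
8. 5454.545ms @ 7 + 779.221ms (1)
9. 6233.766ms @ 8 + 1558.442ms (2)
10. 7792.208ms @ 10 + 1558.442ms (2)
11. 9350.649ms @ 12 + 584.416ms (3/4)
12. 9935.065ms @ 51/4 + 584.416ms (3/4)
13. 10519.481ms @ 27/2 + 1168.831ms (3/2)
14. 11688.312ms @ 15 + 259.74ms (1/3)
15. 11948.052ms @ 46/3 + 259.74ms (1/3)
16. 12207.792ms @ 47/3 + 259.74ms (1/3)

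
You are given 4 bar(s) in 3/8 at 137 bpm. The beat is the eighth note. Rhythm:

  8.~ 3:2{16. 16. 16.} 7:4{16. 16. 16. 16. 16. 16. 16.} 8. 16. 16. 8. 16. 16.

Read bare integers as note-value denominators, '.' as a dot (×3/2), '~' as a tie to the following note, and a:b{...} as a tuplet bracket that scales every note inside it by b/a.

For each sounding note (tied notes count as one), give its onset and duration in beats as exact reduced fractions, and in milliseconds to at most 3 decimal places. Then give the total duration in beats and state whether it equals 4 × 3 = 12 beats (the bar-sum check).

1) 0.0ms=0b +875.912ms=2b
2) 875.912ms=2b +218.978ms=1/2b
3) 1094.891ms=5/2b +218.978ms=1/2b
4) 1313.869ms=3b +187.696ms=3/7b
5) 1501.564ms=24/7b +187.696ms=3/7b
6) 1689.26ms=27/7b +187.696ms=3/7b
7) 1876.955ms=30/7b +187.696ms=3/7b
8) 2064.651ms=33/7b +187.696ms=3/7b
9) 2252.346ms=36/7b +187.696ms=3/7b
10) 2440.042ms=39/7b +187.696ms=3/7b
11) 2627.737ms=6b +656.934ms=3/2b
12) 3284.672ms=15/2b +328.467ms=3/4b
13) 3613.139ms=33/4b +328.467ms=3/4b
14) 3941.606ms=9b +656.934ms=3/2b
15) 4598.54ms=21/2b +328.467ms=3/4b
16) 4927.007ms=45/4b +328.467ms=3/4b
Σ=12b of 12 (137bpm 3/8) — PASS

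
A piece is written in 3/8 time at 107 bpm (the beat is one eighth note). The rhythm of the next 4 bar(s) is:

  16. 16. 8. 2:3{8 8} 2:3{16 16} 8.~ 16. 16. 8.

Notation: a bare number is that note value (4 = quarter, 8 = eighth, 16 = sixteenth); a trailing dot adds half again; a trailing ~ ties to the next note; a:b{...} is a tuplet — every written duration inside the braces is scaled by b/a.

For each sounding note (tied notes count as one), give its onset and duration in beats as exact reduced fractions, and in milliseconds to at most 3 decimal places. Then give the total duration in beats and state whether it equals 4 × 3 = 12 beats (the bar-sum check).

1) 0.0ms=0b +420.561ms=3/4b
2) 420.561ms=3/4b +420.561ms=3/4b
3) 841.121ms=3/2b +841.121ms=3/2b
4) 1682.243ms=3b +841.121ms=3/2b
5) 2523.364ms=9/2b +841.121ms=3/2b
6) 3364.486ms=6b +420.561ms=3/4b
7) 3785.047ms=27/4b +420.561ms=3/4b
8) 4205.607ms=15/2b +1261.682ms=9/4b
9) 5467.29ms=39/4b +420.561ms=3/4b
10) 5887.85ms=21/2b +841.121ms=3/2b
Σ=12b of 12 (107bpm 3/8) — PASS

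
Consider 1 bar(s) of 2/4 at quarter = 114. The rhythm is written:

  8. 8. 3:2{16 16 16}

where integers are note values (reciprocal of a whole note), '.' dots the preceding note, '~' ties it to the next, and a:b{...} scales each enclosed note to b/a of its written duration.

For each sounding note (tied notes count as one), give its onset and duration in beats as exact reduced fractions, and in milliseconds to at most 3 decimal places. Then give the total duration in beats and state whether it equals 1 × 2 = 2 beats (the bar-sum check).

1) 0.0ms=0b +394.737ms=3/4b
2) 394.737ms=3/4b +394.737ms=3/4b
3) 789.474ms=3/2b +87.719ms=1/6b
4) 877.193ms=5/3b +87.719ms=1/6b
5) 964.912ms=11/6b +87.719ms=1/6b
Σ=2b of 2 (114bpm 2/4) — PASS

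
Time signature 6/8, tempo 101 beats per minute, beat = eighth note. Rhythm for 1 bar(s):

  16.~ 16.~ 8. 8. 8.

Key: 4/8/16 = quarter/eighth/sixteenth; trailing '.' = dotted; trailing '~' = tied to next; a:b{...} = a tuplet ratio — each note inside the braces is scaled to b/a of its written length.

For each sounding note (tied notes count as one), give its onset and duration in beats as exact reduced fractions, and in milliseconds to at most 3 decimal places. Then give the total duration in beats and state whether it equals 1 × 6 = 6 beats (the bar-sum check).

1) 0.0ms=0b +1782.178ms=3b
2) 1782.178ms=3b +891.089ms=3/2b
3) 2673.267ms=9/2b +891.089ms=3/2b
Σ=6b of 6 (101bpm 6/8) — PASS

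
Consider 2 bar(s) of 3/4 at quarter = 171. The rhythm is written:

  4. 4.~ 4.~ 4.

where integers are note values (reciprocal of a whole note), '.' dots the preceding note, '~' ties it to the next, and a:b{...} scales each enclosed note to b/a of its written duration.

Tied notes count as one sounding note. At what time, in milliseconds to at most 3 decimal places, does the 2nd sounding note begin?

note 2 onset = 3/2b = 526.316ms

1. 0.0ms @ 0 + 526.316ms (3/2)
2. 526.316ms @ 3/2 + 1578.947ms (9/2)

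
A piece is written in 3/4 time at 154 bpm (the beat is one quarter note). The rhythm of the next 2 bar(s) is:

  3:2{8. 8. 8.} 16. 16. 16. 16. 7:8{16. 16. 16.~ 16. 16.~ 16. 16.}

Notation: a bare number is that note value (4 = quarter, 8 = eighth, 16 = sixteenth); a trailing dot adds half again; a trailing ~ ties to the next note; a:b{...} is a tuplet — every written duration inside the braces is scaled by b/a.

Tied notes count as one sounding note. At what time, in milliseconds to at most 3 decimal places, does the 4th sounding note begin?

note 4 onset = 3/2b = 584.416ms

1. 0.0ms @ 0 + 194.805ms (1/2)
2. 194.805ms @ 1/2 + 194.805ms (1/2)
3. 389.61ms @ 1 + 194.805ms (1/2)
4. 584.416ms @ 3/2 + 146.104ms (3/8)
5. 730.519ms @ 15/8 + 146.104ms (3/8)
6. 876.623ms @ 9/4 + 146.104ms (3/8)
7. 1022.727ms @ 21/8 + 146.104ms (3/8)
8. 1168.831ms @ 3 + 166.976ms (3/7)
9. 1335.807ms @ 24/7 + 166.976ms (3/7)
10. 1502.783ms @ 27/7 + 333.952ms (6/7)
11. 1836.735ms @ 33/7 + 333.952ms (6/7)
12. 2170.686ms @ 39/7 + 166.976ms (3/7)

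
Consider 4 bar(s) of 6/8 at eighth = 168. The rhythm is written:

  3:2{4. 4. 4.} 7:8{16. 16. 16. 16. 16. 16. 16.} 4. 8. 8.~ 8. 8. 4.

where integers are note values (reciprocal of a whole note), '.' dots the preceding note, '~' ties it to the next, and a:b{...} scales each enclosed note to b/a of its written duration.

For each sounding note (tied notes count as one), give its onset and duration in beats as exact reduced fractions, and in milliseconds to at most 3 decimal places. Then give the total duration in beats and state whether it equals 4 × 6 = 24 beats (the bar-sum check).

1) 0.0ms=0b +714.286ms=2b
2) 714.286ms=2b +714.286ms=2b
3) 1428.571ms=4b +714.286ms=2b
4) 2142.857ms=6b +306.122ms=6/7b
5) 2448.98ms=48/7b +306.122ms=6/7b
6) 2755.102ms=54/7b +306.122ms=6/7b
7) 3061.224ms=60/7b +306.122ms=6/7b
8) 3367.347ms=66/7b +306.122ms=6/7b
9) 3673.469ms=72/7b +306.122ms=6/7b
10) 3979.592ms=78/7b +306.122ms=6/7b
11) 4285.714ms=12b +1071.429ms=3b
12) 5357.143ms=15b +535.714ms=3/2b
13) 5892.857ms=33/2b +1071.429ms=3b
14) 6964.286ms=39/2b +535.714ms=3/2b
15) 7500.0ms=21b +1071.429ms=3b
Σ=24b of 24 (168bpm 6/8) — PASS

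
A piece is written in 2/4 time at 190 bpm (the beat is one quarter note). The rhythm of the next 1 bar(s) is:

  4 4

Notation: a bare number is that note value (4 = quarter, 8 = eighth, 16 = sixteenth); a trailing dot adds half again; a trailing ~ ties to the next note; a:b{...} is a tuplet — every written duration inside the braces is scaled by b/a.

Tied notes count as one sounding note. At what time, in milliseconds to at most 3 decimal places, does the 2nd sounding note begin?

1. 0.0ms @ 0 + 315.789ms (1)
2. 315.789ms @ 1 + 315.789ms (1)

note 2 onset = 1b = 315.789ms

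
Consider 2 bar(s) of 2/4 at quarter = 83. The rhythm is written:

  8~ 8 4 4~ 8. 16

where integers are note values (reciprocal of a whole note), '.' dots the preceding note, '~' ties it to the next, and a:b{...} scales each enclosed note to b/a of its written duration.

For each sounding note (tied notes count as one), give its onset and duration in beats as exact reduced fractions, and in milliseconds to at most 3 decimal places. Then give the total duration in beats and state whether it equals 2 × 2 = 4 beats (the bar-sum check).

1) 0.0ms=0b +722.892ms=1b
2) 722.892ms=1b +722.892ms=1b
3) 1445.783ms=2b +1265.06ms=7/4b
4) 2710.843ms=15/4b +180.723ms=1/4b
Σ=4b of 4 (83bpm 2/4) — PASS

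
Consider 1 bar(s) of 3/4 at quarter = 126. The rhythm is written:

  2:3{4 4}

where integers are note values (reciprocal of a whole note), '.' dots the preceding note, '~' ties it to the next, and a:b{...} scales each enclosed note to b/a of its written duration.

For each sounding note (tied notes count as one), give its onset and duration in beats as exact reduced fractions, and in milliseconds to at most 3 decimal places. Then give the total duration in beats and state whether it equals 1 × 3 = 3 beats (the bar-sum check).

1) 0.0ms=0b +714.286ms=3/2b
2) 714.286ms=3/2b +714.286ms=3/2b
Σ=3b of 3 (126bpm 3/4) — PASS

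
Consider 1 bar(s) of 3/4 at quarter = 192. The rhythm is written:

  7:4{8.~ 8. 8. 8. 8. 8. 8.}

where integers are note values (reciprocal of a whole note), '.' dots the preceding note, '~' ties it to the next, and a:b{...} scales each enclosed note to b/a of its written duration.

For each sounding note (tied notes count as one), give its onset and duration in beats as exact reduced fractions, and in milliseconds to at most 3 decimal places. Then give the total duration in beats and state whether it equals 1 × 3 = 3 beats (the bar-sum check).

1) 0.0ms=0b +267.857ms=6/7b
2) 267.857ms=6/7b +133.929ms=3/7b
3) 401.786ms=9/7b +133.929ms=3/7b
4) 535.714ms=12/7b +133.929ms=3/7b
5) 669.643ms=15/7b +133.929ms=3/7b
6) 803.571ms=18/7b +133.929ms=3/7b
Σ=3b of 3 (192bpm 3/4) — PASS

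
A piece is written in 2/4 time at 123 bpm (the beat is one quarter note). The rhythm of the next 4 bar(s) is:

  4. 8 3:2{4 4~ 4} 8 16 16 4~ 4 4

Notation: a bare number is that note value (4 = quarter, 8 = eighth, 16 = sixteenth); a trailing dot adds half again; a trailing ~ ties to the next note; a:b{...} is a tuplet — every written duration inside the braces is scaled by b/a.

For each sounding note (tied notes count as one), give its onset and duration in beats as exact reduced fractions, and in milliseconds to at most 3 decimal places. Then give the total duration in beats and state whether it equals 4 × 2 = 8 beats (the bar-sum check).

1) 0.0ms=0b +731.707ms=3/2b
2) 731.707ms=3/2b +243.902ms=1/2b
3) 975.61ms=2b +325.203ms=2/3b
4) 1300.813ms=8/3b +650.407ms=4/3b
5) 1951.22ms=4b +243.902ms=1/2b
6) 2195.122ms=9/2b +121.951ms=1/4b
7) 2317.073ms=19/4b +121.951ms=1/4b
8) 2439.024ms=5b +975.61ms=2b
9) 3414.634ms=7b +487.805ms=1b
Σ=8b of 8 (123bpm 2/4) — PASS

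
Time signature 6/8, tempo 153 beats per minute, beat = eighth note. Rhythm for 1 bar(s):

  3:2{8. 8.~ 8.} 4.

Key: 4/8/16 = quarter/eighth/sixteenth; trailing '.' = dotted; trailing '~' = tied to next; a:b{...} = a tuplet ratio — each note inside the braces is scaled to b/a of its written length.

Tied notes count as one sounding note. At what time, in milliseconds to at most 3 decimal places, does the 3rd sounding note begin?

1. 0.0ms @ 0 + 392.157ms (1)
2. 392.157ms @ 1 + 784.314ms (2)
3. 1176.471ms @ 3 + 1176.471ms (3)

note 3 onset = 3b = 1176.471ms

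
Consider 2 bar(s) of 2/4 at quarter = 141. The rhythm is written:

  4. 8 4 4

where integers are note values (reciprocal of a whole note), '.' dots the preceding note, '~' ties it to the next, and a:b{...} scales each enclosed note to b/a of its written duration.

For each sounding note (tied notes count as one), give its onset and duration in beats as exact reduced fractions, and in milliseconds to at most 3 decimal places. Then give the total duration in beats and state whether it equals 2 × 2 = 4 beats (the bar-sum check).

1) 0.0ms=0b +638.298ms=3/2b
2) 638.298ms=3/2b +212.766ms=1/2b
3) 851.064ms=2b +425.532ms=1b
4) 1276.596ms=3b +425.532ms=1b
Σ=4b of 4 (141bpm 2/4) — PASS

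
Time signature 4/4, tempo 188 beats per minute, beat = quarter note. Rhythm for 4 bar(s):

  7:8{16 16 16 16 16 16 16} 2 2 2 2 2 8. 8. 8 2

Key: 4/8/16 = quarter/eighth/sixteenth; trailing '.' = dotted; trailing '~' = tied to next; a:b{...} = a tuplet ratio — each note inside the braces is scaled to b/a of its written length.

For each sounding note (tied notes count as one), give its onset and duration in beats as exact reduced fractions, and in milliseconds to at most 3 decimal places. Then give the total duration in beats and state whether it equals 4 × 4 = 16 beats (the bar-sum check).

1) 0.0ms=0b +91.185ms=2/7b
2) 91.185ms=2/7b +91.185ms=2/7b
3) 182.371ms=4/7b +91.185ms=2/7b
4) 273.556ms=6/7b +91.185ms=2/7b
5) 364.742ms=8/7b +91.185ms=2/7b
6) 455.927ms=10/7b +91.185ms=2/7b
7) 547.112ms=12/7b +91.185ms=2/7b
8) 638.298ms=2b +638.298ms=2b
9) 1276.596ms=4b +638.298ms=2b
10) 1914.894ms=6b +638.298ms=2b
11) 2553.191ms=8b +638.298ms=2b
12) 3191.489ms=10b +638.298ms=2b
13) 3829.787ms=12b +239.362ms=3/4b
14) 4069.149ms=51/4b +239.362ms=3/4b
15) 4308.511ms=27/2b +159.574ms=1/2b
16) 4468.085ms=14b +638.298ms=2b
Σ=16b of 16 (188bpm 4/4) — PASS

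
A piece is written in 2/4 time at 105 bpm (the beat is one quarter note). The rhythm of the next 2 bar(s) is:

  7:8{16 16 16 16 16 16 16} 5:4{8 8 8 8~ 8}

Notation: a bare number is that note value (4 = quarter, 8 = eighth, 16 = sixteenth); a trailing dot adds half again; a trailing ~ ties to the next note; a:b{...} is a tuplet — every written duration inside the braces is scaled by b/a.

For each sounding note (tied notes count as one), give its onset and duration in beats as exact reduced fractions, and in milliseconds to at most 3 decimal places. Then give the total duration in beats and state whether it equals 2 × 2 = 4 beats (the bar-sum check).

1) 0.0ms=0b +163.265ms=2/7b
2) 163.265ms=2/7b +163.265ms=2/7b
3) 326.531ms=4/7b +163.265ms=2/7b
4) 489.796ms=6/7b +163.265ms=2/7b
5) 653.061ms=8/7b +163.265ms=2/7b
6) 816.327ms=10/7b +163.265ms=2/7b
7) 979.592ms=12/7b +163.265ms=2/7b
8) 1142.857ms=2b +228.571ms=2/5b
9) 1371.429ms=12/5b +228.571ms=2/5b
10) 1600.0ms=14/5b +228.571ms=2/5b
11) 1828.571ms=16/5b +457.143ms=4/5b
Σ=4b of 4 (105bpm 2/4) — PASS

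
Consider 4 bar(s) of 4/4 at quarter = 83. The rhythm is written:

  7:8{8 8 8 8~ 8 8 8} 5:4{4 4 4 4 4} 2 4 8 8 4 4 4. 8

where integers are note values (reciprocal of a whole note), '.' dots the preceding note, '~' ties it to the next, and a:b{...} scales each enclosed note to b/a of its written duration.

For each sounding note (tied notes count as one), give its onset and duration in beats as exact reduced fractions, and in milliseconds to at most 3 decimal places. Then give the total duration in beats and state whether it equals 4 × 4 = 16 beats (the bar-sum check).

1) 0.0ms=0b +413.081ms=4/7b
2) 413.081ms=4/7b +413.081ms=4/7b
3) 826.162ms=8/7b +413.081ms=4/7b
4) 1239.243ms=12/7b +826.162ms=8/7b
5) 2065.404ms=20/7b +413.081ms=4/7b
6) 2478.485ms=24/7b +413.081ms=4/7b
7) 2891.566ms=4b +578.313ms=4/5b
8) 3469.88ms=24/5b +578.313ms=4/5b
9) 4048.193ms=28/5b +578.313ms=4/5b
10) 4626.506ms=32/5b +578.313ms=4/5b
11) 5204.819ms=36/5b +578.313ms=4/5b
12) 5783.133ms=8b +1445.783ms=2b
13) 7228.916ms=10b +722.892ms=1b
14) 7951.807ms=11b +361.446ms=1/2b
15) 8313.253ms=23/2b +361.446ms=1/2b
16) 8674.699ms=12b +722.892ms=1b
17) 9397.59ms=13b +722.892ms=1b
18) 10120.482ms=14b +1084.337ms=3/2b
19) 11204.819ms=31/2b +361.446ms=1/2b
Σ=16b of 16 (83bpm 4/4) — PASS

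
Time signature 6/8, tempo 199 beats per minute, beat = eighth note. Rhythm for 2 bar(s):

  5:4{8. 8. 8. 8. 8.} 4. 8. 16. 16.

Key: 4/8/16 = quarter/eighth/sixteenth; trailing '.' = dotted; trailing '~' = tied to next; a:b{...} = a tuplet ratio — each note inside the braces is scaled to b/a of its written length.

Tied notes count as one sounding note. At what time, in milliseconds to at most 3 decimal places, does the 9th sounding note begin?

1. 0.0ms @ 0 + 361.809ms (6/5)
2. 361.809ms @ 6/5 + 361.809ms (6/5)
3. 723.618ms @ 12/5 + 361.809ms (6/5)
4. 1085.427ms @ 18/5 + 361.809ms (6/5)
5. 1447.236ms @ 24/5 + 361.809ms (6/5)
6. 1809.045ms @ 6 + 904.523ms (3)
7. 2713.568ms @ 9 + 452.261ms (3/2)
8. 3165.829ms @ 21/2 + 226.131ms (3/4)
9. 3391.96ms @ 45/4 + 226.131ms (3/4)

note 9 onset = 45/4b = 3391.96ms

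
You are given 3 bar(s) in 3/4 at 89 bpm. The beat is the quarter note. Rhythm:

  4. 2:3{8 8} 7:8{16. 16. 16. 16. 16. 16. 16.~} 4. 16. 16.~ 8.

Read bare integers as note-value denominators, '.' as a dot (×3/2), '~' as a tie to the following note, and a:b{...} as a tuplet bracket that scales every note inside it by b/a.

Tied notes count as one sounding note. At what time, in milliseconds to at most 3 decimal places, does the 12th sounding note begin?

1. 0.0ms @ 0 + 1011.236ms (3/2)
2. 1011.236ms @ 3/2 + 505.618ms (3/4)
3. 1516.854ms @ 9/4 + 505.618ms (3/4)
4. 2022.472ms @ 3 + 288.925ms (3/7)
5. 2311.396ms @ 24/7 + 288.925ms (3/7)
6. 2600.321ms @ 27/7 + 288.925ms (3/7)
7. 2889.246ms @ 30/7 + 288.925ms (3/7)
8. 3178.17ms @ 33/7 + 288.925ms (3/7)
9. 3467.095ms @ 36/7 + 288.925ms (3/7)
10. 3756.019ms @ 39/7 + 1300.161ms (27/14)
11. 5056.18ms @ 15/2 + 252.809ms (3/8)
12. 5308.989ms @ 63/8 + 758.427ms (9/8)

note 12 onset = 63/8b = 5308.989ms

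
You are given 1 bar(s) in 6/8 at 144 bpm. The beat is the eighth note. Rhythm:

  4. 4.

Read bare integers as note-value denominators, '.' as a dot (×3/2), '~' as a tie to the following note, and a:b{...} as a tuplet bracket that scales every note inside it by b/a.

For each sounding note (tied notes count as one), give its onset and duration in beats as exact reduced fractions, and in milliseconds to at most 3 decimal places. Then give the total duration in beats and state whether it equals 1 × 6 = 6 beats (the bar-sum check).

1) 0.0ms=0b +1250.0ms=3b
2) 1250.0ms=3b +1250.0ms=3b
Σ=6b of 6 (144bpm 6/8) — PASS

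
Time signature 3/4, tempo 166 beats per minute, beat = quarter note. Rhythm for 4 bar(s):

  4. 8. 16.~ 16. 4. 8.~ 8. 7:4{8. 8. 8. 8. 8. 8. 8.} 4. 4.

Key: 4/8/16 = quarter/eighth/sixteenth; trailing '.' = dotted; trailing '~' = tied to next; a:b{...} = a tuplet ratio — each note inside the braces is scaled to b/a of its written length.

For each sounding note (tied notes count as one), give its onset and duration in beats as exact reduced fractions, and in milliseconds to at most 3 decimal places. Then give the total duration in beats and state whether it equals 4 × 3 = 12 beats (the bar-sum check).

1) 0.0ms=0b +542.169ms=3/2b
2) 542.169ms=3/2b +271.084ms=3/4b
3) 813.253ms=9/4b +271.084ms=3/4b
4) 1084.337ms=3b +542.169ms=3/2b
5) 1626.506ms=9/2b +542.169ms=3/2b
6) 2168.675ms=6b +154.905ms=3/7b
7) 2323.58ms=45/7b +154.905ms=3/7b
8) 2478.485ms=48/7b +154.905ms=3/7b
9) 2633.391ms=51/7b +154.905ms=3/7b
10) 2788.296ms=54/7b +154.905ms=3/7b
11) 2943.201ms=57/7b +154.905ms=3/7b
12) 3098.107ms=60/7b +154.905ms=3/7b
13) 3253.012ms=9b +542.169ms=3/2b
14) 3795.181ms=21/2b +542.169ms=3/2b
Σ=12b of 12 (166bpm 3/4) — PASS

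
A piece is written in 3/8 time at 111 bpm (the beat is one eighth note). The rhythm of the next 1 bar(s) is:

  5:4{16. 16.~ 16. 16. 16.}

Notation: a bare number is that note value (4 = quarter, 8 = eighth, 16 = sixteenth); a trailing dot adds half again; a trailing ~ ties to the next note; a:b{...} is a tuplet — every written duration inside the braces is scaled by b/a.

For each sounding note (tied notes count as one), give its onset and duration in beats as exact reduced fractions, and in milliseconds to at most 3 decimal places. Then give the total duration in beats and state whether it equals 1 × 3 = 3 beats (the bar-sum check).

1) 0.0ms=0b +324.324ms=3/5b
2) 324.324ms=3/5b +648.649ms=6/5b
3) 972.973ms=9/5b +324.324ms=3/5b
4) 1297.297ms=12/5b +324.324ms=3/5b
Σ=3b of 3 (111bpm 3/8) — PASS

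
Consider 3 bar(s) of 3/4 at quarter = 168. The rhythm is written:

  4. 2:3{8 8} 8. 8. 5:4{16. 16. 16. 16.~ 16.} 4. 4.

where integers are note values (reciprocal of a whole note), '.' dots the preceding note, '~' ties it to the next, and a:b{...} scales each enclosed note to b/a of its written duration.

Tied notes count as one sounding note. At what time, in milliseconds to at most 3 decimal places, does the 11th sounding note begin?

note 11 onset = 15/2b = 2678.571ms

1. 0.0ms @ 0 + 535.714ms (3/2)
2. 535.714ms @ 3/2 + 267.857ms (3/4)
3. 803.571ms @ 9/4 + 267.857ms (3/4)
4. 1071.429ms @ 3 + 267.857ms (3/4)
5. 1339.286ms @ 15/4 + 267.857ms (3/4)
6. 1607.143ms @ 9/2 + 107.143ms (3/10)
7. 1714.286ms @ 24/5 + 107.143ms (3/10)
8. 1821.429ms @ 51/10 + 107.143ms (3/10)
9. 1928.571ms @ 27/5 + 214.286ms (3/5)
10. 2142.857ms @ 6 + 535.714ms (3/2)
11. 2678.571ms @ 15/2 + 535.714ms (3/2)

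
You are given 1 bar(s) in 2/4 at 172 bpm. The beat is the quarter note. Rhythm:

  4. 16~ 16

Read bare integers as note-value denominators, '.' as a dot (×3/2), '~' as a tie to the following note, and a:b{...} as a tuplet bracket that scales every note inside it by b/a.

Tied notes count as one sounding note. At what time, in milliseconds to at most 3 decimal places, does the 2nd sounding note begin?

1. 0.0ms @ 0 + 523.256ms (3/2)
2. 523.256ms @ 3/2 + 174.419ms (1/2)

note 2 onset = 3/2b = 523.256ms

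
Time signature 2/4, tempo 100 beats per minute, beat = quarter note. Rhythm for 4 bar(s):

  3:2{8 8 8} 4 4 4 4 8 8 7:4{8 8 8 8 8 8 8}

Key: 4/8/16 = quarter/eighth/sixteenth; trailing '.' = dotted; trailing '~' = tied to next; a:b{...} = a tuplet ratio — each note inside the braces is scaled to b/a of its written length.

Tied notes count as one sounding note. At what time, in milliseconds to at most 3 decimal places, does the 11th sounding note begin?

note 11 onset = 44/7b = 3771.429ms

1. 0.0ms @ 0 + 200.0ms (1/3)
2. 200.0ms @ 1/3 + 200.0ms (1/3)
3. 400.0ms @ 2/3 + 200.0ms (1/3)
4. 600.0ms @ 1 + 600.0ms (1)
5. 1200.0ms @ 2 + 600.0ms (1)
6. 1800.0ms @ 3 + 600.0ms (1)
7. 2400.0ms @ 4 + 600.0ms (1)
8. 3000.0ms @ 5 + 300.0ms (1/2)
9. 3300.0ms @ 11/2 + 300.0ms (1/2)
10. 3600.0ms @ 6 + 171.429ms (2/7)
11. 3771.429ms @ 44/7 + 171.429ms (2/7)
12. 3942.857ms @ 46/7 + 171.429ms (2/7)
13. 4114.286ms @ 48/7 + 171.429ms (2/7)
14. 4285.714ms @ 50/7 + 171.429ms (2/7)
15. 4457.143ms @ 52/7 + 171.429ms (2/7)
16. 4628.571ms @ 54/7 + 171.429ms (2/7)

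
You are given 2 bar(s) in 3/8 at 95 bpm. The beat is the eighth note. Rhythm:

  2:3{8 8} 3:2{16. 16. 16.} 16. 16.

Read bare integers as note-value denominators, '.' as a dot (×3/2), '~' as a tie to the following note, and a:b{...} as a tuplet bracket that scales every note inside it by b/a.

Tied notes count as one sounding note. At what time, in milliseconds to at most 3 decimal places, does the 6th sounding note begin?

1. 0.0ms @ 0 + 947.368ms (3/2)
2. 947.368ms @ 3/2 + 947.368ms (3/2)
3. 1894.737ms @ 3 + 315.789ms (1/2)
4. 2210.526ms @ 7/2 + 315.789ms (1/2)
5. 2526.316ms @ 4 + 315.789ms (1/2)
6. 2842.105ms @ 9/2 + 473.684ms (3/4)
7. 3315.789ms @ 21/4 + 473.684ms (3/4)

note 6 onset = 9/2b = 2842.105ms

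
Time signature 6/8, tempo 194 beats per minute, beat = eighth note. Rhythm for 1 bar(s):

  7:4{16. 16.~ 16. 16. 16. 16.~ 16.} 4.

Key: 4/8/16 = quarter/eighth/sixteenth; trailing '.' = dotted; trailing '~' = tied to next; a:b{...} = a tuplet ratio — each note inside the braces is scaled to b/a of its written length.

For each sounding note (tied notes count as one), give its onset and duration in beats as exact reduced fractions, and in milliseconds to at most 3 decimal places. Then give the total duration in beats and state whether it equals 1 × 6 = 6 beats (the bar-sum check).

1) 0.0ms=0b +132.548ms=3/7b
2) 132.548ms=3/7b +265.096ms=6/7b
3) 397.644ms=9/7b +132.548ms=3/7b
4) 530.191ms=12/7b +132.548ms=3/7b
5) 662.739ms=15/7b +265.096ms=6/7b
6) 927.835ms=3b +927.835ms=3b
Σ=6b of 6 (194bpm 6/8) — PASS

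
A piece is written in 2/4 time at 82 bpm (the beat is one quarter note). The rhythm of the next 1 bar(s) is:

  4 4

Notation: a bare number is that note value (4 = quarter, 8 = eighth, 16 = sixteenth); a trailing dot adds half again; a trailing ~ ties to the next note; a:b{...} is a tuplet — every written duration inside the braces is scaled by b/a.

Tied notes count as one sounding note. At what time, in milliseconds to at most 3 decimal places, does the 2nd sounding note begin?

1. 0.0ms @ 0 + 731.707ms (1)
2. 731.707ms @ 1 + 731.707ms (1)

note 2 onset = 1b = 731.707ms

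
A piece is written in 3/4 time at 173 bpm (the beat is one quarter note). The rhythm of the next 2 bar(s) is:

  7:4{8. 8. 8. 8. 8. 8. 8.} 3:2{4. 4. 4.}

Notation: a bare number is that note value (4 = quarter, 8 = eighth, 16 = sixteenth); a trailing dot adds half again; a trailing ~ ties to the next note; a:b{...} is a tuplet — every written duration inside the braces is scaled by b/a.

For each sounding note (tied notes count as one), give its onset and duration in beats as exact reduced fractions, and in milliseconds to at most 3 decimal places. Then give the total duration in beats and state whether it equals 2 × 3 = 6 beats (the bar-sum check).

1) 0.0ms=0b +148.637ms=3/7b
2) 148.637ms=3/7b +148.637ms=3/7b
3) 297.275ms=6/7b +148.637ms=3/7b
4) 445.912ms=9/7b +148.637ms=3/7b
5) 594.55ms=12/7b +148.637ms=3/7b
6) 743.187ms=15/7b +148.637ms=3/7b
7) 891.825ms=18/7b +148.637ms=3/7b
8) 1040.462ms=3b +346.821ms=1b
9) 1387.283ms=4b +346.821ms=1b
10) 1734.104ms=5b +346.821ms=1b
Σ=6b of 6 (173bpm 3/4) — PASS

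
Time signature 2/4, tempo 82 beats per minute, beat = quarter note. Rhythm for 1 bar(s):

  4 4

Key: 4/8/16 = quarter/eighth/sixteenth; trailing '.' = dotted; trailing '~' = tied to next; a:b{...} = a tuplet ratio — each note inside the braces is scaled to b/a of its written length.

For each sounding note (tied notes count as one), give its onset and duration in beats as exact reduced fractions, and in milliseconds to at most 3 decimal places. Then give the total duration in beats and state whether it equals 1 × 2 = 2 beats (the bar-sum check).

1) 0.0ms=0b +731.707ms=1b
2) 731.707ms=1b +731.707ms=1b
Σ=2b of 2 (82bpm 2/4) — PASS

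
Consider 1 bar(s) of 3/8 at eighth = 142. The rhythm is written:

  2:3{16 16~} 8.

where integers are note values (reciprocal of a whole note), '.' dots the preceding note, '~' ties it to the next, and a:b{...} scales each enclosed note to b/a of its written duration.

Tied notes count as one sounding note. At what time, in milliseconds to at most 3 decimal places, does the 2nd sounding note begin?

1. 0.0ms @ 0 + 316.901ms (3/4)
2. 316.901ms @ 3/4 + 950.704ms (9/4)

note 2 onset = 3/4b = 316.901ms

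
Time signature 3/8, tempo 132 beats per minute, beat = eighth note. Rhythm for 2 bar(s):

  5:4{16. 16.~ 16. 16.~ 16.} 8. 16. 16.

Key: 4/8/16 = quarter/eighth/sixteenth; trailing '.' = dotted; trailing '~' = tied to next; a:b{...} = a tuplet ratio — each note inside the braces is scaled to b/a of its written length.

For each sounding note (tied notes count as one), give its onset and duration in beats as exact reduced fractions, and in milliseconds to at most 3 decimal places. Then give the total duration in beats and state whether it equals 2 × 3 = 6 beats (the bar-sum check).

1) 0.0ms=0b +272.727ms=3/5b
2) 272.727ms=3/5b +545.455ms=6/5b
3) 818.182ms=9/5b +545.455ms=6/5b
4) 1363.636ms=3b +681.818ms=3/2b
5) 2045.455ms=9/2b +340.909ms=3/4b
6) 2386.364ms=21/4b +340.909ms=3/4b
Σ=6b of 6 (132bpm 3/8) — PASS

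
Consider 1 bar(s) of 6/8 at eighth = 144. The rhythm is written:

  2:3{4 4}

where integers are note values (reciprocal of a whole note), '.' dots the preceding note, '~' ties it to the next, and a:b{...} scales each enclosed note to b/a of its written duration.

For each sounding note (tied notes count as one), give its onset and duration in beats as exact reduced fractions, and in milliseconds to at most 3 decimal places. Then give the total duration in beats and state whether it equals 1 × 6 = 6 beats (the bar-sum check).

1) 0.0ms=0b +1250.0ms=3b
2) 1250.0ms=3b +1250.0ms=3b
Σ=6b of 6 (144bpm 6/8) — PASS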